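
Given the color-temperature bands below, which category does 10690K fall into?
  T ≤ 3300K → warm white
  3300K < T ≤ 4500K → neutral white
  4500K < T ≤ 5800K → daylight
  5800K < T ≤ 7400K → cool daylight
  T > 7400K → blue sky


Temperature: 10690K
10690K > 7400K → blue sky
Classification: blue sky


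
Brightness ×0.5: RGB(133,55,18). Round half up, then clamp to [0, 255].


Multiply each channel by 0.5, round half up, clamp to [0, 255]
R: 133×0.5 = 66.5 → round → 67
G: 55×0.5 = 27.5 → round → 28
B: 18×0.5 = 9
= RGB(67, 28, 9)


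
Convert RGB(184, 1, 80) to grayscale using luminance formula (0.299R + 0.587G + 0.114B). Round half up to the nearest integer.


Gray = 0.299×R + 0.587×G + 0.114×B
Gray = 0.299×184 + 0.587×1 + 0.114×80
Gray = 55.016 + 0.587 + 9.120
Gray = 64.723 → round half up → 65
Gray = 65


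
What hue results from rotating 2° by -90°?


New hue = (H + rotation) mod 360
New hue = (2 -90) mod 360
= -88 mod 360
= 272°


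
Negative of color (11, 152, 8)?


Invert: (255-R, 255-G, 255-B)
R: 255-11 = 244
G: 255-152 = 103
B: 255-8 = 247
= RGB(244, 103, 247)


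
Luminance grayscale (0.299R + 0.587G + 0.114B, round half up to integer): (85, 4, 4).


Gray = 0.299×R + 0.587×G + 0.114×B
Gray = 0.299×85 + 0.587×4 + 0.114×4
Gray = 25.415 + 2.348 + 0.456
Gray = 28.219 → round half up → 28
Gray = 28


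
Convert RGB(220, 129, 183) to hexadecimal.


R = 220 → DC (hex)
G = 129 → 81 (hex)
B = 183 → B7 (hex)
Hex = #DC81B7


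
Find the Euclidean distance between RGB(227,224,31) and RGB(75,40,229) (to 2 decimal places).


d = √[(R₁-R₂)² + (G₁-G₂)² + (B₁-B₂)²]
d = √[(227-75)² + (224-40)² + (31-229)²]
d = √[23104 + 33856 + 39204]
d = √96164
d ≈ 310.10


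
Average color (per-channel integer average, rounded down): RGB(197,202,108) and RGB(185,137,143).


Midpoint: each channel = ⌊(C₁+C₂)/2⌋
R: ⌊(197+185)/2⌋ = 191
G: ⌊(202+137)/2⌋ = 169
B: ⌊(108+143)/2⌋ = 125
= RGB(191, 169, 125)


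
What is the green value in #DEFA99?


Color: #DEFA99
R = DE = 222
G = FA = 250
B = 99 = 153
Green = 250


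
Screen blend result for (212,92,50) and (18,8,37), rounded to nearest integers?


Screen: C = 255 - (255-A)×(255-B)/255, rounded to nearest integer
R: 255 - (255-212)×(255-18)/255 = 255 - 10191/255 ≈ 255 - 39.965 = 215.035 → 215
G: 255 - (255-92)×(255-8)/255 = 255 - 40261/255 ≈ 255 - 157.886 = 97.114 → 97
B: 255 - (255-50)×(255-37)/255 = 255 - 44690/255 ≈ 255 - 175.255 = 79.745 → 80
= RGB(215, 97, 80)


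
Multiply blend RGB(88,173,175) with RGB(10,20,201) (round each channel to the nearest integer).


Multiply: C = A×B/255, rounded to nearest integer
R: 88×10/255 = 880/255 ≈ 3.451 → 3
G: 173×20/255 = 3460/255 ≈ 13.569 → 14
B: 175×201/255 = 35175/255 ≈ 137.941 → 138
= RGB(3, 14, 138)


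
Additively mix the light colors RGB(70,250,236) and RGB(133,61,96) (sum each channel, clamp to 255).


Additive: each channel = min(255, C₁+C₂)
R: 70+133 = 203 → 203
G: 250+61 = 311 → 255
B: 236+96 = 332 → 255
= RGB(203, 255, 255)


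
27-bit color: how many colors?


Colors = 2^bits = 2^27
= 134,217,728 colors


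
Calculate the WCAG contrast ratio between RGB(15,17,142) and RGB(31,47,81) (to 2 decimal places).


Linearize each sRGB channel c=v/255: c/12.92 if c ≤ 0.04045 else ((c+0.055)/1.055)^2.4
L = 0.2126×R_lin + 0.7152×G_lin + 0.0722×B_lin
Color 1 (15,17,142):
  R=15: 15/255≈0.0588 > 0.04045 → ((0.0588+0.055)/1.055)^2.4 ≈ 0.00478
  G=17: 17/255≈0.0667 > 0.04045 → ((0.0667+0.055)/1.055)^2.4 ≈ 0.00561
  B=142: 142/255≈0.5569 > 0.04045 → ((0.5569+0.055)/1.055)^2.4 ≈ 0.27050
  L1 = 0.2126×0.00478 + 0.7152×0.00561 + 0.0722×0.27050 ≈ 0.02455
Color 2 (31,47,81):
  R=31: 31/255≈0.1216 > 0.04045 → ((0.1216+0.055)/1.055)^2.4 ≈ 0.01370
  G=47: 47/255≈0.1843 > 0.04045 → ((0.1843+0.055)/1.055)^2.4 ≈ 0.02843
  B=81: 81/255≈0.3176 > 0.04045 → ((0.3176+0.055)/1.055)^2.4 ≈ 0.08228
  L2 = 0.2126×0.01370 + 0.7152×0.02843 + 0.0722×0.08228 ≈ 0.02918
Lighter = 0.02918, Darker = 0.02455
Ratio = (L_lighter + 0.05) / (L_darker + 0.05)
Ratio = (0.02918 + 0.05) / (0.02455 + 0.05) = 0.07918 / 0.07455 ≈ 1.0621
Ratio ≈ 1.06:1


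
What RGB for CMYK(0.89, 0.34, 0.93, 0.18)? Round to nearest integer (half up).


R = 255 × (1-C) × (1-K) = 255 × 0.11 × 0.82 = 23.001 → 23
G = 255 × (1-M) × (1-K) = 255 × 0.66 × 0.82 = 138.006 → 138
B = 255 × (1-Y) × (1-K) = 255 × 0.07 × 0.82 = 14.637 → 15
= RGB(23, 138, 15)


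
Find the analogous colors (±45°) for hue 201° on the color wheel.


Base hue: 201°
Left analog: (201 - 45) mod 360 = 156°
Right analog: (201 + 45) mod 360 = 246°
Analogous hues = 156° and 246°


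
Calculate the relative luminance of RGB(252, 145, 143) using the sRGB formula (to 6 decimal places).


Linearize each channel (sRGB transfer function): c = v/255; c_lin = c/12.92 if c ≤ 0.04045, else ((c+0.055)/1.055)^2.4
  R: 252/255 ≈ 0.988235 > 0.04045 → ((0.988235+0.055)/1.055)^2.4 ≈ 0.973445
  G: 145/255 ≈ 0.568627 > 0.04045 → ((0.568627+0.055)/1.055)^2.4 ≈ 0.283149
  B: 143/255 ≈ 0.560784 > 0.04045 → ((0.560784+0.055)/1.055)^2.4 ≈ 0.274677
R_lin = 0.973445, G_lin = 0.283149, B_lin = 0.274677
L = 0.2126×R + 0.7152×G + 0.0722×B
L = 0.2126×0.973445 + 0.7152×0.283149 + 0.0722×0.274677
L ≈ 0.429294


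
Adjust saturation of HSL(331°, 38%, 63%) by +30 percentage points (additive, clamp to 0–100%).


Original S = 38%
Adjustment = +30 percentage points
New S = 38 + (30) = 68
Clamp to [0, 100] → 68
= HSL(331°, 68%, 63%)


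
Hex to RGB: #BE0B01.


BE → 190 (R)
0B → 11 (G)
01 → 1 (B)
= RGB(190, 11, 1)


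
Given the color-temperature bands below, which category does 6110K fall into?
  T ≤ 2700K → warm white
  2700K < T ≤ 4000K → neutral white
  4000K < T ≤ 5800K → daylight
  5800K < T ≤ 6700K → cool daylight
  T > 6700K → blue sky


Temperature: 6110K
5800K < 6110K ≤ 6700K → cool daylight
Classification: cool daylight


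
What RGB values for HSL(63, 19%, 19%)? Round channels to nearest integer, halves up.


H=63°, S=0.19, L=0.19
C = (1-|2L-1|)×S = (1-|-0.62|)×0.19 = 0.0722
H' = H/60 = 63/60 ≈ 1.0500; X = C×(1-|H' mod 2 - 1|) = 0.06859
m = L - C/2 = 0.19 - 0.0361 = 0.1539
Sector ⌊H'⌋ = 1 → (R',G',B') = (0.06859, 0.0722, 0.0)
RGB = ((R'+m)×255, (G'+m)×255, (B'+m)×255) = (56.73495, 57.6555, 39.2445)
Round half up → RGB(57, 58, 39)


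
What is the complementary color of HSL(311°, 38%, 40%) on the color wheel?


Complement = opposite side of color wheel = hue + 180°
H' = (311 + 180) mod 360 = 131°
S and L unchanged.
= HSL(131°, 38%, 40%)


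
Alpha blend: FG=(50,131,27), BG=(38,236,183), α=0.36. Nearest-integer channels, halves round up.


C = α×F + (1-α)×B, with 1-α = 0.64
R: 0.36×50 + 0.64×38 = 18.00 + 24.32 = 42.32 → 42
G: 0.36×131 + 0.64×236 = 47.16 + 151.04 = 198.20 → 198
B: 0.36×27 + 0.64×183 = 9.72 + 117.12 = 126.84 → 127
= RGB(42, 198, 127)


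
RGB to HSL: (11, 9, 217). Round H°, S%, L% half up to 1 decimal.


Normalize: R'=11/255≈0.0431, G'=9/255≈0.0353, B'=217/255≈0.8510
Max=217/255, Min=9/255, Δ=Max-Min=208/255
L = (Max+Min)/2 = (217+9)/510 = 226/510 = 0.44313… → L = 44.3%
L ≤ 0.5 → S = Δ/(Max+Min) = 208/(217+9) = 208/226 = 0.92035… → S = 92.0%
(the 1/255 factors cancel in S and H, so raw channel differences can be used)
Max is B' → H = 60 × ((R-G)/Δ + 4) = 60 × ((11-9)/208 + 4)
  2/208 + 4 = 0.0096… + 4 = 4.0096…
  H = 60 × 4.0096… = 240.576…° → H = 240.6°
= HSL(240.6°, 92.0%, 44.3%)


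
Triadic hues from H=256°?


Triadic: equally spaced at 120° intervals
H1 = 256°
H2 = (256 + 120) mod 360 = 16°
H3 = (256 + 240) mod 360 = 136°
Triadic = 256°, 16°, 136°


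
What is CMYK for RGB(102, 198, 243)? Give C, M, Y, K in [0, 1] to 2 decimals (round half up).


R'=102/255≈0.4000, G'=198/255≈0.7765, B'=243/255≈0.9529
K = 1 - max(R',G',B') = 1 - 243/255 = 12/255 = 0.04705… → 0.05
(1-R'-K)/(1-K) simplifies to (max-R)/max with max = 243:
C = (243-102)/243 = 141/243 = 0.58024… → 0.58
M = (243-198)/243 = 45/243 = 0.18518… → 0.19
Y = (243-243)/243 = 0/243 = 0 → 0.00
= CMYK(0.58, 0.19, 0.00, 0.05)


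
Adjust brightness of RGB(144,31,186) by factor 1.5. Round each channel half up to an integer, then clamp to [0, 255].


Multiply each channel by 1.5, round half up, clamp to [0, 255]
R: 144×1.5 = 216
G: 31×1.5 = 46.5 → round → 47
B: 186×1.5 = 279 → clamp → 255
= RGB(216, 47, 255)


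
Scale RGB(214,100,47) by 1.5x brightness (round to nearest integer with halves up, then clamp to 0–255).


Multiply each channel by 1.5, round half up, clamp to [0, 255]
R: 214×1.5 = 321 → clamp → 255
G: 100×1.5 = 150
B: 47×1.5 = 70.5 → round → 71
= RGB(255, 150, 71)


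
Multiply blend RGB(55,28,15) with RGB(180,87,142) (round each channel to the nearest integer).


Multiply: C = A×B/255, rounded to nearest integer
R: 55×180/255 = 9900/255 ≈ 38.824 → 39
G: 28×87/255 = 2436/255 ≈ 9.553 → 10
B: 15×142/255 = 2130/255 ≈ 8.353 → 8
= RGB(39, 10, 8)


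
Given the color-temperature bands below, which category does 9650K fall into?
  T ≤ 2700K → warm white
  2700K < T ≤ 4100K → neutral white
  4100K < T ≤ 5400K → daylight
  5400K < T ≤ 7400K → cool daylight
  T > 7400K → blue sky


Temperature: 9650K
9650K > 7400K → blue sky
Classification: blue sky


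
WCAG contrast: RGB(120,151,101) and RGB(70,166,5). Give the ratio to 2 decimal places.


Linearize each sRGB channel c=v/255: c/12.92 if c ≤ 0.04045 else ((c+0.055)/1.055)^2.4
L = 0.2126×R_lin + 0.7152×G_lin + 0.0722×B_lin
Color 1 (120,151,101):
  R=120: 120/255≈0.4706 > 0.04045 → ((0.4706+0.055)/1.055)^2.4 ≈ 0.18782
  G=151: 151/255≈0.5922 > 0.04045 → ((0.5922+0.055)/1.055)^2.4 ≈ 0.30947
  B=101: 101/255≈0.3961 > 0.04045 → ((0.3961+0.055)/1.055)^2.4 ≈ 0.13014
  L1 = 0.2126×0.18782 + 0.7152×0.30947 + 0.0722×0.13014 ≈ 0.27066
Color 2 (70,166,5):
  R=70: 70/255≈0.2745 > 0.04045 → ((0.2745+0.055)/1.055)^2.4 ≈ 0.06125
  G=166: 166/255≈0.6510 > 0.04045 → ((0.6510+0.055)/1.055)^2.4 ≈ 0.38133
  B=5: 5/255≈0.0196 ≤ 0.04045 → 0.0196/12.92 ≈ 0.00152
  L2 = 0.2126×0.06125 + 0.7152×0.38133 + 0.0722×0.00152 ≈ 0.28585
Lighter = 0.28585, Darker = 0.27066
Ratio = (L_lighter + 0.05) / (L_darker + 0.05)
Ratio = (0.28585 + 0.05) / (0.27066 + 0.05) = 0.33585 / 0.32066 ≈ 1.0474
Ratio ≈ 1.05:1


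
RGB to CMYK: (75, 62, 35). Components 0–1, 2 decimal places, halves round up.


R'=75/255≈0.2941, G'=62/255≈0.2431, B'=35/255≈0.1373
K = 1 - max(R',G',B') = 1 - 75/255 = 180/255 = 0.70588… → 0.71
(1-R'-K)/(1-K) simplifies to (max-R)/max with max = 75:
C = (75-75)/75 = 0/75 = 0 → 0.00
M = (75-62)/75 = 13/75 = 0.17333… → 0.17
Y = (75-35)/75 = 40/75 = 0.53333… → 0.53
= CMYK(0.00, 0.17, 0.53, 0.71)


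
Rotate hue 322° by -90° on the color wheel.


New hue = (H + rotation) mod 360
New hue = (322 -90) mod 360
= 232 mod 360
= 232°


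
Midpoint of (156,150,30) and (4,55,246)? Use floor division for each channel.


Midpoint: each channel = ⌊(C₁+C₂)/2⌋
R: ⌊(156+4)/2⌋ = 80
G: ⌊(150+55)/2⌋ = 102
B: ⌊(30+246)/2⌋ = 138
= RGB(80, 102, 138)


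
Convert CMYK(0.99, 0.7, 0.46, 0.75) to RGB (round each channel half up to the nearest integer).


R = 255 × (1-C) × (1-K) = 255 × 0.01 × 0.25 = 0.6375 → 1
G = 255 × (1-M) × (1-K) = 255 × 0.30 × 0.25 = 19.125 → 19
B = 255 × (1-Y) × (1-K) = 255 × 0.54 × 0.25 = 34.425 → 34
= RGB(1, 19, 34)


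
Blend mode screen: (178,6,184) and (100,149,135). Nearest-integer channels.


Screen: C = 255 - (255-A)×(255-B)/255, rounded to nearest integer
R: 255 - (255-178)×(255-100)/255 = 255 - 11935/255 ≈ 255 - 46.804 = 208.196 → 208
G: 255 - (255-6)×(255-149)/255 = 255 - 26394/255 ≈ 255 - 103.506 = 151.494 → 151
B: 255 - (255-184)×(255-135)/255 = 255 - 8520/255 ≈ 255 - 33.412 = 221.588 → 222
= RGB(208, 151, 222)


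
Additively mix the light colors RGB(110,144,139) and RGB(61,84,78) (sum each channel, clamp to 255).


Additive: each channel = min(255, C₁+C₂)
R: 110+61 = 171 → 171
G: 144+84 = 228 → 228
B: 139+78 = 217 → 217
= RGB(171, 228, 217)


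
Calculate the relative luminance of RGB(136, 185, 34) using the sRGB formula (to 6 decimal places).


Linearize each channel (sRGB transfer function): c = v/255; c_lin = c/12.92 if c ≤ 0.04045, else ((c+0.055)/1.055)^2.4
  R: 136/255 ≈ 0.533333 > 0.04045 → ((0.533333+0.055)/1.055)^2.4 ≈ 0.246201
  G: 185/255 ≈ 0.725490 > 0.04045 → ((0.725490+0.055)/1.055)^2.4 ≈ 0.485150
  B: 34/255 ≈ 0.133333 > 0.04045 → ((0.133333+0.055)/1.055)^2.4 ≈ 0.015996
R_lin = 0.246201, G_lin = 0.485150, B_lin = 0.015996
L = 0.2126×R + 0.7152×G + 0.0722×B
L = 0.2126×0.246201 + 0.7152×0.485150 + 0.0722×0.015996
L ≈ 0.400477


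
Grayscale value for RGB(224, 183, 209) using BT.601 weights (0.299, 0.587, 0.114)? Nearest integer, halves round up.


Gray = 0.299×R + 0.587×G + 0.114×B
Gray = 0.299×224 + 0.587×183 + 0.114×209
Gray = 66.976 + 107.421 + 23.826
Gray = 198.223 → round half up → 198
Gray = 198


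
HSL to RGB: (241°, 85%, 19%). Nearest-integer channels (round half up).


H=241°, S=0.85, L=0.19
C = (1-|2L-1|)×S = (1-|-0.62|)×0.85 = 0.323
H' = H/60 = 241/60 ≈ 4.0167; X = C×(1-|H' mod 2 - 1|) ≈ 0.0054
m = L - C/2 = 0.19 - 0.1615 = 0.0285
Sector ⌊H'⌋ = 4 → (R',G',B') = (≈0.0054, 0.0, 0.323)
RGB = ((R'+m)×255, (G'+m)×255, (B'+m)×255) = (8.64025, 7.2675, 89.6325)
Round half up → RGB(9, 7, 90)


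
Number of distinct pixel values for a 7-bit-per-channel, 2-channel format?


Total bits = 7 bits/channel × 2 channels = 14 bits
Distinct pixel values = 2^14
= 16,384 pixel values


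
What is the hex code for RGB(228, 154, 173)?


R = 228 → E4 (hex)
G = 154 → 9A (hex)
B = 173 → AD (hex)
Hex = #E49AAD


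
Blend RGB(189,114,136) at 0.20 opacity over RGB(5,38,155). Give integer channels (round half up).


C = α×F + (1-α)×B, with 1-α = 0.80
R: 0.20×189 + 0.80×5 = 37.80 + 4.00 = 41.80 → 42
G: 0.20×114 + 0.80×38 = 22.80 + 30.40 = 53.20 → 53
B: 0.20×136 + 0.80×155 = 27.20 + 124.00 = 151.20 → 151
= RGB(42, 53, 151)


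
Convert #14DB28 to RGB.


14 → 20 (R)
DB → 219 (G)
28 → 40 (B)
= RGB(20, 219, 40)


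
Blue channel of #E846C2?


Color: #E846C2
R = E8 = 232
G = 46 = 70
B = C2 = 194
Blue = 194


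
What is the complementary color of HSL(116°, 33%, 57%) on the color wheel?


Complement = opposite side of color wheel = hue + 180°
H' = (116 + 180) mod 360 = 296°
S and L unchanged.
= HSL(296°, 33%, 57%)


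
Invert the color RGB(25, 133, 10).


Invert: (255-R, 255-G, 255-B)
R: 255-25 = 230
G: 255-133 = 122
B: 255-10 = 245
= RGB(230, 122, 245)


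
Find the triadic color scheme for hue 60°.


Triadic: equally spaced at 120° intervals
H1 = 60°
H2 = (60 + 120) mod 360 = 180°
H3 = (60 + 240) mod 360 = 300°
Triadic = 60°, 180°, 300°


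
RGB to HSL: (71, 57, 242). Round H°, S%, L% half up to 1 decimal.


Normalize: R'=71/255≈0.2784, G'=57/255≈0.2235, B'=242/255≈0.9490
Max=242/255, Min=57/255, Δ=Max-Min=185/255
L = (Max+Min)/2 = (242+57)/510 = 299/510 = 0.58627… → L = 58.6%
L > 0.5 → S = Δ/(2-Max-Min) = 185/(510-242-57) = 185/211 = 0.87677… → S = 87.7%
(the 1/255 factors cancel in S and H, so raw channel differences can be used)
Max is B' → H = 60 × ((R-G)/Δ + 4) = 60 × ((71-57)/185 + 4)
  14/185 + 4 = 0.0756… + 4 = 4.0756…
  H = 60 × 4.0756… = 244.540…° → H = 244.5°
= HSL(244.5°, 87.7%, 58.6%)


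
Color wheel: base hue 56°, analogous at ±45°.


Base hue: 56°
Left analog: (56 - 45) mod 360 = 11°
Right analog: (56 + 45) mod 360 = 101°
Analogous hues = 11° and 101°


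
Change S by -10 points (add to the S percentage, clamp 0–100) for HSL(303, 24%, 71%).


Original S = 24%
Adjustment = -10 percentage points
New S = 24 + (-10) = 14
Clamp to [0, 100] → 14
= HSL(303°, 14%, 71%)


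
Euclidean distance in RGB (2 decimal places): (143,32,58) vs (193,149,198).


d = √[(R₁-R₂)² + (G₁-G₂)² + (B₁-B₂)²]
d = √[(143-193)² + (32-149)² + (58-198)²]
d = √[2500 + 13689 + 19600]
d = √35789
d ≈ 189.18


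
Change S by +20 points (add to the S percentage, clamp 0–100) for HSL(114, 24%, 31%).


Original S = 24%
Adjustment = +20 percentage points
New S = 24 + (20) = 44
Clamp to [0, 100] → 44
= HSL(114°, 44%, 31%)


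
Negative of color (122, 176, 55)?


Invert: (255-R, 255-G, 255-B)
R: 255-122 = 133
G: 255-176 = 79
B: 255-55 = 200
= RGB(133, 79, 200)


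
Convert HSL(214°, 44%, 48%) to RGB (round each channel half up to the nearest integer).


H=214°, S=0.44, L=0.48
C = (1-|2L-1|)×S = (1-|-0.04|)×0.44 = 0.4224
H' = H/60 = 214/60 ≈ 3.5667; X = C×(1-|H' mod 2 - 1|) = 0.18304
m = L - C/2 = 0.48 - 0.2112 = 0.2688
Sector ⌊H'⌋ = 3 → (R',G',B') = (0.0, 0.18304, 0.4224)
RGB = ((R'+m)×255, (G'+m)×255, (B'+m)×255) = (68.544, 115.2192, 176.256)
Round half up → RGB(69, 115, 176)


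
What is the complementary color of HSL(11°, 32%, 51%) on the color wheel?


Complement = opposite side of color wheel = hue + 180°
H' = (11 + 180) mod 360 = 191°
S and L unchanged.
= HSL(191°, 32%, 51%)


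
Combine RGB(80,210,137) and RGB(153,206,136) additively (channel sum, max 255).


Additive: each channel = min(255, C₁+C₂)
R: 80+153 = 233 → 233
G: 210+206 = 416 → 255
B: 137+136 = 273 → 255
= RGB(233, 255, 255)


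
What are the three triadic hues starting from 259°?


Triadic: equally spaced at 120° intervals
H1 = 259°
H2 = (259 + 120) mod 360 = 19°
H3 = (259 + 240) mod 360 = 139°
Triadic = 259°, 19°, 139°


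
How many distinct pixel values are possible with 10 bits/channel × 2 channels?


Total bits = 10 bits/channel × 2 channels = 20 bits
Distinct pixel values = 2^20
= 1,048,576 pixel values


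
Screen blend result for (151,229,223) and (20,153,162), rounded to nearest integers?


Screen: C = 255 - (255-A)×(255-B)/255, rounded to nearest integer
R: 255 - (255-151)×(255-20)/255 = 255 - 24440/255 ≈ 255 - 95.843 = 159.157 → 159
G: 255 - (255-229)×(255-153)/255 = 255 - 2652/255 ≈ 255 - 10.400 = 244.600 → 245
B: 255 - (255-223)×(255-162)/255 = 255 - 2976/255 ≈ 255 - 11.671 = 243.329 → 243
= RGB(159, 245, 243)


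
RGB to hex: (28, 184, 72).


R = 28 → 1C (hex)
G = 184 → B8 (hex)
B = 72 → 48 (hex)
Hex = #1CB848


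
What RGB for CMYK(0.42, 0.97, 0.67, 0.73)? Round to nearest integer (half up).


R = 255 × (1-C) × (1-K) = 255 × 0.58 × 0.27 = 39.933 → 40
G = 255 × (1-M) × (1-K) = 255 × 0.03 × 0.27 = 2.0655 → 2
B = 255 × (1-Y) × (1-K) = 255 × 0.33 × 0.27 = 22.7205 → 23
= RGB(40, 2, 23)


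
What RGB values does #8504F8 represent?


85 → 133 (R)
04 → 4 (G)
F8 → 248 (B)
= RGB(133, 4, 248)


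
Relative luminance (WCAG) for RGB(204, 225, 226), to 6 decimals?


Linearize each channel (sRGB transfer function): c = v/255; c_lin = c/12.92 if c ≤ 0.04045, else ((c+0.055)/1.055)^2.4
  R: 204/255 ≈ 0.800000 > 0.04045 → ((0.800000+0.055)/1.055)^2.4 ≈ 0.603827
  G: 225/255 ≈ 0.882353 > 0.04045 → ((0.882353+0.055)/1.055)^2.4 ≈ 0.752942
  B: 226/255 ≈ 0.886275 > 0.04045 → ((0.886275+0.055)/1.055)^2.4 ≈ 0.760525
R_lin = 0.603827, G_lin = 0.752942, B_lin = 0.760525
L = 0.2126×R + 0.7152×G + 0.0722×B
L = 0.2126×0.603827 + 0.7152×0.752942 + 0.0722×0.760525
L ≈ 0.721788


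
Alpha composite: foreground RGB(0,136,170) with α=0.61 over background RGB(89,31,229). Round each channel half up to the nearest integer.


C = α×F + (1-α)×B, with 1-α = 0.39
R: 0.61×0 + 0.39×89 = 0.00 + 34.71 = 34.71 → 35
G: 0.61×136 + 0.39×31 = 82.96 + 12.09 = 95.05 → 95
B: 0.61×170 + 0.39×229 = 103.70 + 89.31 = 193.01 → 193
= RGB(35, 95, 193)


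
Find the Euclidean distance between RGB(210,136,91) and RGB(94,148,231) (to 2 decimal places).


d = √[(R₁-R₂)² + (G₁-G₂)² + (B₁-B₂)²]
d = √[(210-94)² + (136-148)² + (91-231)²]
d = √[13456 + 144 + 19600]
d = √33200
d ≈ 182.21


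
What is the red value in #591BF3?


Color: #591BF3
R = 59 = 89
G = 1B = 27
B = F3 = 243
Red = 89


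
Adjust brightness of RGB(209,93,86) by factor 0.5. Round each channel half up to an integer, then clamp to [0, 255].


Multiply each channel by 0.5, round half up, clamp to [0, 255]
R: 209×0.5 = 104.5 → round → 105
G: 93×0.5 = 46.5 → round → 47
B: 86×0.5 = 43
= RGB(105, 47, 43)


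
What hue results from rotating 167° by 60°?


New hue = (H + rotation) mod 360
New hue = (167 + 60) mod 360
= 227 mod 360
= 227°


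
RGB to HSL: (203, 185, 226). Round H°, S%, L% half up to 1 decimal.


Normalize: R'=203/255≈0.7961, G'=185/255≈0.7255, B'=226/255≈0.8863
Max=226/255, Min=185/255, Δ=Max-Min=41/255
L = (Max+Min)/2 = (226+185)/510 = 411/510 = 0.80588… → L = 80.6%
L > 0.5 → S = Δ/(2-Max-Min) = 41/(510-226-185) = 41/99 = 0.41414… → S = 41.4%
(the 1/255 factors cancel in S and H, so raw channel differences can be used)
Max is B' → H = 60 × ((R-G)/Δ + 4) = 60 × ((203-185)/41 + 4)
  18/41 + 4 = 0.4390… + 4 = 4.4390…
  H = 60 × 4.4390… = 266.341…° → H = 266.3°
= HSL(266.3°, 41.4%, 80.6%)


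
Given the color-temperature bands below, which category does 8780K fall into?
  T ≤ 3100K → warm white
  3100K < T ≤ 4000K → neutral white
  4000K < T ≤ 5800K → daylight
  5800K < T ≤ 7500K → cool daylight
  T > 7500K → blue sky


Temperature: 8780K
8780K > 7500K → blue sky
Classification: blue sky


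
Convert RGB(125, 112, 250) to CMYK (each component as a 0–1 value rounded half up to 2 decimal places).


R'=125/255≈0.4902, G'=112/255≈0.4392, B'=250/255≈0.9804
K = 1 - max(R',G',B') = 1 - 250/255 = 5/255 = 0.01960… → 0.02
(1-R'-K)/(1-K) simplifies to (max-R)/max with max = 250:
C = (250-125)/250 = 125/250 = 0.5 → 0.50
M = (250-112)/250 = 138/250 = 0.552 → 0.55
Y = (250-250)/250 = 0/250 = 0 → 0.00
= CMYK(0.50, 0.55, 0.00, 0.02)


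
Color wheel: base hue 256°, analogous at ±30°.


Base hue: 256°
Left analog: (256 - 30) mod 360 = 226°
Right analog: (256 + 30) mod 360 = 286°
Analogous hues = 226° and 286°


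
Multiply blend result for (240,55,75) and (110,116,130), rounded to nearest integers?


Multiply: C = A×B/255, rounded to nearest integer
R: 240×110/255 = 26400/255 ≈ 103.529 → 104
G: 55×116/255 = 6380/255 ≈ 25.020 → 25
B: 75×130/255 = 9750/255 ≈ 38.235 → 38
= RGB(104, 25, 38)


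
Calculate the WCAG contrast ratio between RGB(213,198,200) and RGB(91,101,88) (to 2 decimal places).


Linearize each sRGB channel c=v/255: c/12.92 if c ≤ 0.04045 else ((c+0.055)/1.055)^2.4
L = 0.2126×R_lin + 0.7152×G_lin + 0.0722×B_lin
Color 1 (213,198,200):
  R=213: 213/255≈0.8353 > 0.04045 → ((0.8353+0.055)/1.055)^2.4 ≈ 0.66539
  G=198: 198/255≈0.7765 > 0.04045 → ((0.7765+0.055)/1.055)^2.4 ≈ 0.56471
  B=200: 200/255≈0.7843 > 0.04045 → ((0.7843+0.055)/1.055)^2.4 ≈ 0.57758
  L1 = 0.2126×0.66539 + 0.7152×0.56471 + 0.0722×0.57758 ≈ 0.58704
Color 2 (91,101,88):
  R=91: 91/255≈0.3569 > 0.04045 → ((0.3569+0.055)/1.055)^2.4 ≈ 0.10462
  G=101: 101/255≈0.3961 > 0.04045 → ((0.3961+0.055)/1.055)^2.4 ≈ 0.13014
  B=88: 88/255≈0.3451 > 0.04045 → ((0.3451+0.055)/1.055)^2.4 ≈ 0.09759
  L2 = 0.2126×0.10462 + 0.7152×0.13014 + 0.0722×0.09759 ≈ 0.12236
Lighter = 0.58704, Darker = 0.12236
Ratio = (L_lighter + 0.05) / (L_darker + 0.05)
Ratio = (0.58704 + 0.05) / (0.12236 + 0.05) = 0.63704 / 0.17236 ≈ 3.6960
Ratio ≈ 3.70:1


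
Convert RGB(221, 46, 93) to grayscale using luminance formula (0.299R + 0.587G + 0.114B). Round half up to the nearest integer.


Gray = 0.299×R + 0.587×G + 0.114×B
Gray = 0.299×221 + 0.587×46 + 0.114×93
Gray = 66.079 + 27.002 + 10.602
Gray = 103.683 → round half up → 104
Gray = 104


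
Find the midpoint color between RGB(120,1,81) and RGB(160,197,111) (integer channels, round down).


Midpoint: each channel = ⌊(C₁+C₂)/2⌋
R: ⌊(120+160)/2⌋ = 140
G: ⌊(1+197)/2⌋ = 99
B: ⌊(81+111)/2⌋ = 96
= RGB(140, 99, 96)


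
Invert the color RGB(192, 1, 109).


Invert: (255-R, 255-G, 255-B)
R: 255-192 = 63
G: 255-1 = 254
B: 255-109 = 146
= RGB(63, 254, 146)


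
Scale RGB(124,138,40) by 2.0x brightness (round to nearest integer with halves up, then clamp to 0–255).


Multiply each channel by 2.0, round half up, clamp to [0, 255]
R: 124×2.0 = 248
G: 138×2.0 = 276 → clamp → 255
B: 40×2.0 = 80
= RGB(248, 255, 80)


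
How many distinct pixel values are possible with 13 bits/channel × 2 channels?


Total bits = 13 bits/channel × 2 channels = 26 bits
Distinct pixel values = 2^26
= 67,108,864 pixel values


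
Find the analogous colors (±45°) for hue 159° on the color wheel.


Base hue: 159°
Left analog: (159 - 45) mod 360 = 114°
Right analog: (159 + 45) mod 360 = 204°
Analogous hues = 114° and 204°


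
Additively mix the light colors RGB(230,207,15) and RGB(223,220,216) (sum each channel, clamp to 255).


Additive: each channel = min(255, C₁+C₂)
R: 230+223 = 453 → 255
G: 207+220 = 427 → 255
B: 15+216 = 231 → 231
= RGB(255, 255, 231)


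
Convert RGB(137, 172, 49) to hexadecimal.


R = 137 → 89 (hex)
G = 172 → AC (hex)
B = 49 → 31 (hex)
Hex = #89AC31


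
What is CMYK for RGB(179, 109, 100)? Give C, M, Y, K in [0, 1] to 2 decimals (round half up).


R'=179/255≈0.7020, G'=109/255≈0.4275, B'=100/255≈0.3922
K = 1 - max(R',G',B') = 1 - 179/255 = 76/255 = 0.29803… → 0.30
(1-R'-K)/(1-K) simplifies to (max-R)/max with max = 179:
C = (179-179)/179 = 0/179 = 0 → 0.00
M = (179-109)/179 = 70/179 = 0.39106… → 0.39
Y = (179-100)/179 = 79/179 = 0.44134… → 0.44
= CMYK(0.00, 0.39, 0.44, 0.30)


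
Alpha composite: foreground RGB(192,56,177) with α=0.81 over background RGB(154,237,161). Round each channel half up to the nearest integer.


C = α×F + (1-α)×B, with 1-α = 0.19
R: 0.81×192 + 0.19×154 = 155.52 + 29.26 = 184.78 → 185
G: 0.81×56 + 0.19×237 = 45.36 + 45.03 = 90.39 → 90
B: 0.81×177 + 0.19×161 = 143.37 + 30.59 = 173.96 → 174
= RGB(185, 90, 174)


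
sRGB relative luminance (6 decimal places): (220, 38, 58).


Linearize each channel (sRGB transfer function): c = v/255; c_lin = c/12.92 if c ≤ 0.04045, else ((c+0.055)/1.055)^2.4
  R: 220/255 ≈ 0.862745 > 0.04045 → ((0.862745+0.055)/1.055)^2.4 ≈ 0.715694
  G: 38/255 ≈ 0.149020 > 0.04045 → ((0.149020+0.055)/1.055)^2.4 ≈ 0.019382
  B: 58/255 ≈ 0.227451 > 0.04045 → ((0.227451+0.055)/1.055)^2.4 ≈ 0.042311
R_lin = 0.715694, G_lin = 0.019382, B_lin = 0.042311
L = 0.2126×R + 0.7152×G + 0.0722×B
L = 0.2126×0.715694 + 0.7152×0.019382 + 0.0722×0.042311
L ≈ 0.169074


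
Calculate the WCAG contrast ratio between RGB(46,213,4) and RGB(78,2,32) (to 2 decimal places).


Linearize each sRGB channel c=v/255: c/12.92 if c ≤ 0.04045 else ((c+0.055)/1.055)^2.4
L = 0.2126×R_lin + 0.7152×G_lin + 0.0722×B_lin
Color 1 (46,213,4):
  R=46: 46/255≈0.1804 > 0.04045 → ((0.1804+0.055)/1.055)^2.4 ≈ 0.02732
  G=213: 213/255≈0.8353 > 0.04045 → ((0.8353+0.055)/1.055)^2.4 ≈ 0.66539
  B=4: 4/255≈0.0157 ≤ 0.04045 → 0.0157/12.92 ≈ 0.00121
  L1 = 0.2126×0.02732 + 0.7152×0.66539 + 0.0722×0.00121 ≈ 0.48178
Color 2 (78,2,32):
  R=78: 78/255≈0.3059 > 0.04045 → ((0.3059+0.055)/1.055)^2.4 ≈ 0.07619
  G=2: 2/255≈0.0078 ≤ 0.04045 → 0.0078/12.92 ≈ 0.00061
  B=32: 32/255≈0.1255 > 0.04045 → ((0.1255+0.055)/1.055)^2.4 ≈ 0.01444
  L2 = 0.2126×0.07619 + 0.7152×0.00061 + 0.0722×0.01444 ≈ 0.01767
Lighter = 0.48178, Darker = 0.01767
Ratio = (L_lighter + 0.05) / (L_darker + 0.05)
Ratio = (0.48178 + 0.05) / (0.01767 + 0.05) = 0.53178 / 0.06767 ≈ 7.8580
Ratio ≈ 7.86:1


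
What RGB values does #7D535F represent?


7D → 125 (R)
53 → 83 (G)
5F → 95 (B)
= RGB(125, 83, 95)


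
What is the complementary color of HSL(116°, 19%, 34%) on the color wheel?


Complement = opposite side of color wheel = hue + 180°
H' = (116 + 180) mod 360 = 296°
S and L unchanged.
= HSL(296°, 19%, 34%)


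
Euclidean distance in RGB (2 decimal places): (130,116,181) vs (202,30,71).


d = √[(R₁-R₂)² + (G₁-G₂)² + (B₁-B₂)²]
d = √[(130-202)² + (116-30)² + (181-71)²]
d = √[5184 + 7396 + 12100]
d = √24680
d ≈ 157.10


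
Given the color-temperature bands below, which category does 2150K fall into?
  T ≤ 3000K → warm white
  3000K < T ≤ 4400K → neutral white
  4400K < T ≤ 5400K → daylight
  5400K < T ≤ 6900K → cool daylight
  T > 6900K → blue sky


Temperature: 2150K
2150K ≤ 3000K → warm white
Classification: warm white


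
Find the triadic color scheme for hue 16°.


Triadic: equally spaced at 120° intervals
H1 = 16°
H2 = (16 + 120) mod 360 = 136°
H3 = (16 + 240) mod 360 = 256°
Triadic = 16°, 136°, 256°


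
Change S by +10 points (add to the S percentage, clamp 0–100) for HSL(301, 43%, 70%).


Original S = 43%
Adjustment = +10 percentage points
New S = 43 + (10) = 53
Clamp to [0, 100] → 53
= HSL(301°, 53%, 70%)


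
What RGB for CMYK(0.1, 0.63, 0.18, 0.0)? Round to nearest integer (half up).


R = 255 × (1-C) × (1-K) = 255 × 0.90 × 1.00 = 229.5 → 230
G = 255 × (1-M) × (1-K) = 255 × 0.37 × 1.00 = 94.35 → 94
B = 255 × (1-Y) × (1-K) = 255 × 0.82 × 1.00 = 209.1 → 209
= RGB(230, 94, 209)


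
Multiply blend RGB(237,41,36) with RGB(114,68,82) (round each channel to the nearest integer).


Multiply: C = A×B/255, rounded to nearest integer
R: 237×114/255 = 27018/255 ≈ 105.953 → 106
G: 41×68/255 = 2788/255 ≈ 10.933 → 11
B: 36×82/255 = 2952/255 ≈ 11.576 → 12
= RGB(106, 11, 12)


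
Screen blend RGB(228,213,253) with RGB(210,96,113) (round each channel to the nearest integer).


Screen: C = 255 - (255-A)×(255-B)/255, rounded to nearest integer
R: 255 - (255-228)×(255-210)/255 = 255 - 1215/255 ≈ 255 - 4.765 = 250.235 → 250
G: 255 - (255-213)×(255-96)/255 = 255 - 6678/255 ≈ 255 - 26.188 = 228.812 → 229
B: 255 - (255-253)×(255-113)/255 = 255 - 284/255 ≈ 255 - 1.114 = 253.886 → 254
= RGB(250, 229, 254)


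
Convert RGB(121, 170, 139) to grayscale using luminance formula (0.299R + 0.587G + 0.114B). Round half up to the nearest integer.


Gray = 0.299×R + 0.587×G + 0.114×B
Gray = 0.299×121 + 0.587×170 + 0.114×139
Gray = 36.179 + 99.790 + 15.846
Gray = 151.815 → round half up → 152
Gray = 152


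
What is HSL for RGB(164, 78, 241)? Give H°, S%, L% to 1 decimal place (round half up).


Normalize: R'=164/255≈0.6431, G'=78/255≈0.3059, B'=241/255≈0.9451
Max=241/255, Min=78/255, Δ=Max-Min=163/255
L = (Max+Min)/2 = (241+78)/510 = 319/510 = 0.62549… → L = 62.5%
L > 0.5 → S = Δ/(2-Max-Min) = 163/(510-241-78) = 163/191 = 0.85340… → S = 85.3%
(the 1/255 factors cancel in S and H, so raw channel differences can be used)
Max is B' → H = 60 × ((R-G)/Δ + 4) = 60 × ((164-78)/163 + 4)
  86/163 + 4 = 0.5276… + 4 = 4.5276…
  H = 60 × 4.5276… = 271.656…° → H = 271.7°
= HSL(271.7°, 85.3%, 62.5%)


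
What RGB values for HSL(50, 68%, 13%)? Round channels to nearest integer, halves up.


H=50°, S=0.68, L=0.13
C = (1-|2L-1|)×S = (1-|-0.74|)×0.68 = 0.1768
H' = H/60 = 50/60 ≈ 0.8333; X = C×(1-|H' mod 2 - 1|) ≈ 0.1473
m = L - C/2 = 0.13 - 0.0884 = 0.0416
Sector ⌊H'⌋ = 0 → (R',G',B') = (0.1768, ≈0.1473, 0.0)
RGB = ((R'+m)×255, (G'+m)×255, (B'+m)×255) = (55.692, 48.178, 10.608)
Round half up → RGB(56, 48, 11)


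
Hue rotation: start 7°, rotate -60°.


New hue = (H + rotation) mod 360
New hue = (7 -60) mod 360
= -53 mod 360
= 307°


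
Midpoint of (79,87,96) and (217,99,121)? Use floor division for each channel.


Midpoint: each channel = ⌊(C₁+C₂)/2⌋
R: ⌊(79+217)/2⌋ = 148
G: ⌊(87+99)/2⌋ = 93
B: ⌊(96+121)/2⌋ = 108
= RGB(148, 93, 108)


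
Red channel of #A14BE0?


Color: #A14BE0
R = A1 = 161
G = 4B = 75
B = E0 = 224
Red = 161


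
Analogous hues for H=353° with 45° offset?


Base hue: 353°
Left analog: (353 - 45) mod 360 = 308°
Right analog: (353 + 45) mod 360 = 38°
Analogous hues = 308° and 38°


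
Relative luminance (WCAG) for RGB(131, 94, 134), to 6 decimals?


Linearize each channel (sRGB transfer function): c = v/255; c_lin = c/12.92 if c ≤ 0.04045, else ((c+0.055)/1.055)^2.4
  R: 131/255 ≈ 0.513725 > 0.04045 → ((0.513725+0.055)/1.055)^2.4 ≈ 0.226966
  G: 94/255 ≈ 0.368627 > 0.04045 → ((0.368627+0.055)/1.055)^2.4 ≈ 0.111932
  B: 134/255 ≈ 0.525490 > 0.04045 → ((0.525490+0.055)/1.055)^2.4 ≈ 0.238398
R_lin = 0.226966, G_lin = 0.111932, B_lin = 0.238398
L = 0.2126×R + 0.7152×G + 0.0722×B
L = 0.2126×0.226966 + 0.7152×0.111932 + 0.0722×0.238398
L ≈ 0.145519


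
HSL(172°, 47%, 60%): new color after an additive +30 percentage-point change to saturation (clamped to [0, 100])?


Original S = 47%
Adjustment = +30 percentage points
New S = 47 + (30) = 77
Clamp to [0, 100] → 77
= HSL(172°, 77%, 60%)


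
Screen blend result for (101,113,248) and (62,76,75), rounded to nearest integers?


Screen: C = 255 - (255-A)×(255-B)/255, rounded to nearest integer
R: 255 - (255-101)×(255-62)/255 = 255 - 29722/255 ≈ 255 - 116.557 = 138.443 → 138
G: 255 - (255-113)×(255-76)/255 = 255 - 25418/255 ≈ 255 - 99.678 = 155.322 → 155
B: 255 - (255-248)×(255-75)/255 = 255 - 1260/255 ≈ 255 - 4.941 = 250.059 → 250
= RGB(138, 155, 250)


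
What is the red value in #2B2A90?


Color: #2B2A90
R = 2B = 43
G = 2A = 42
B = 90 = 144
Red = 43


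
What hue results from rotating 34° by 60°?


New hue = (H + rotation) mod 360
New hue = (34 + 60) mod 360
= 94 mod 360
= 94°


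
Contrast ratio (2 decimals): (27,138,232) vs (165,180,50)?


Linearize each sRGB channel c=v/255: c/12.92 if c ≤ 0.04045 else ((c+0.055)/1.055)^2.4
L = 0.2126×R_lin + 0.7152×G_lin + 0.0722×B_lin
Color 1 (27,138,232):
  R=27: 27/255≈0.1059 > 0.04045 → ((0.1059+0.055)/1.055)^2.4 ≈ 0.01096
  G=138: 138/255≈0.5412 > 0.04045 → ((0.5412+0.055)/1.055)^2.4 ≈ 0.25415
  B=232: 232/255≈0.9098 > 0.04045 → ((0.9098+0.055)/1.055)^2.4 ≈ 0.80695
  L1 = 0.2126×0.01096 + 0.7152×0.25415 + 0.0722×0.80695 ≈ 0.24236
Color 2 (165,180,50):
  R=165: 165/255≈0.6471 > 0.04045 → ((0.6471+0.055)/1.055)^2.4 ≈ 0.37626
  G=180: 180/255≈0.7059 > 0.04045 → ((0.7059+0.055)/1.055)^2.4 ≈ 0.45641
  B=50: 50/255≈0.1961 > 0.04045 → ((0.1961+0.055)/1.055)^2.4 ≈ 0.03190
  L2 = 0.2126×0.37626 + 0.7152×0.45641 + 0.0722×0.03190 ≈ 0.40872
Lighter = 0.40872, Darker = 0.24236
Ratio = (L_lighter + 0.05) / (L_darker + 0.05)
Ratio = (0.40872 + 0.05) / (0.24236 + 0.05) = 0.45872 / 0.29236 ≈ 1.5690
Ratio ≈ 1.57:1


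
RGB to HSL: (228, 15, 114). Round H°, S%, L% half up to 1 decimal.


Normalize: R'=228/255≈0.8941, G'=15/255≈0.0588, B'=114/255≈0.4471
Max=228/255, Min=15/255, Δ=Max-Min=213/255
L = (Max+Min)/2 = (228+15)/510 = 243/510 = 0.47647… → L = 47.6%
L ≤ 0.5 → S = Δ/(Max+Min) = 213/(228+15) = 213/243 = 0.87654… → S = 87.7%
(the 1/255 factors cancel in S and H, so raw channel differences can be used)
Max is R' → H = 60 × (((G-B)/Δ) mod 6) = 60 × (((15-114)/213) mod 6)
  (-99)/213 = -0.4647…; negative, so add 6 → 5.5352…
  H = 60 × 5.5352… = 332.112…° → H = 332.1°
= HSL(332.1°, 87.7%, 47.6%)


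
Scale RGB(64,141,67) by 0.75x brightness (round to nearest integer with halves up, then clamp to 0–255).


Multiply each channel by 0.75, round half up, clamp to [0, 255]
R: 64×0.75 = 48
G: 141×0.75 = 105.75 → round → 106
B: 67×0.75 = 50.25 → round → 50
= RGB(48, 106, 50)


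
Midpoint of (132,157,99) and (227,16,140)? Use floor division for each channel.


Midpoint: each channel = ⌊(C₁+C₂)/2⌋
R: ⌊(132+227)/2⌋ = 179
G: ⌊(157+16)/2⌋ = 86
B: ⌊(99+140)/2⌋ = 119
= RGB(179, 86, 119)


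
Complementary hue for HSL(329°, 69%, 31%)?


Complement = opposite side of color wheel = hue + 180°
H' = (329 + 180) mod 360 = 149°
S and L unchanged.
= HSL(149°, 69%, 31%)


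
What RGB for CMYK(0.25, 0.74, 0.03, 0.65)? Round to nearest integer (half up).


R = 255 × (1-C) × (1-K) = 255 × 0.75 × 0.35 = 66.9375 → 67
G = 255 × (1-M) × (1-K) = 255 × 0.26 × 0.35 = 23.205 → 23
B = 255 × (1-Y) × (1-K) = 255 × 0.97 × 0.35 = 86.5725 → 87
= RGB(67, 23, 87)


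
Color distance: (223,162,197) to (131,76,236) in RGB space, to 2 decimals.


d = √[(R₁-R₂)² + (G₁-G₂)² + (B₁-B₂)²]
d = √[(223-131)² + (162-76)² + (197-236)²]
d = √[8464 + 7396 + 1521]
d = √17381
d ≈ 131.84


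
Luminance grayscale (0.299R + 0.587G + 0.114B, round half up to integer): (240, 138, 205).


Gray = 0.299×R + 0.587×G + 0.114×B
Gray = 0.299×240 + 0.587×138 + 0.114×205
Gray = 71.760 + 81.006 + 23.370
Gray = 176.136 → round half up → 176
Gray = 176


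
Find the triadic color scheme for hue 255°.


Triadic: equally spaced at 120° intervals
H1 = 255°
H2 = (255 + 120) mod 360 = 15°
H3 = (255 + 240) mod 360 = 135°
Triadic = 255°, 15°, 135°


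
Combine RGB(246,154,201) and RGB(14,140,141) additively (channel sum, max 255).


Additive: each channel = min(255, C₁+C₂)
R: 246+14 = 260 → 255
G: 154+140 = 294 → 255
B: 201+141 = 342 → 255
= RGB(255, 255, 255)


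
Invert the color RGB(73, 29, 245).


Invert: (255-R, 255-G, 255-B)
R: 255-73 = 182
G: 255-29 = 226
B: 255-245 = 10
= RGB(182, 226, 10)


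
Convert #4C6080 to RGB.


4C → 76 (R)
60 → 96 (G)
80 → 128 (B)
= RGB(76, 96, 128)


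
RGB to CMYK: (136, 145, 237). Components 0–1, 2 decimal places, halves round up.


R'=136/255≈0.5333, G'=145/255≈0.5686, B'=237/255≈0.9294
K = 1 - max(R',G',B') = 1 - 237/255 = 18/255 = 0.07058… → 0.07
(1-R'-K)/(1-K) simplifies to (max-R)/max with max = 237:
C = (237-136)/237 = 101/237 = 0.42616… → 0.43
M = (237-145)/237 = 92/237 = 0.38818… → 0.39
Y = (237-237)/237 = 0/237 = 0 → 0.00
= CMYK(0.43, 0.39, 0.00, 0.07)


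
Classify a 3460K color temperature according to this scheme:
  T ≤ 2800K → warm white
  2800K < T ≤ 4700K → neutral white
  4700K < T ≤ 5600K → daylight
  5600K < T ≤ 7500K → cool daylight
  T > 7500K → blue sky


Temperature: 3460K
2800K < 3460K ≤ 4700K → neutral white
Classification: neutral white


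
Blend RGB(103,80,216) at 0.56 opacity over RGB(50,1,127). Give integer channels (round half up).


C = α×F + (1-α)×B, with 1-α = 0.44
R: 0.56×103 + 0.44×50 = 57.68 + 22.00 = 79.68 → 80
G: 0.56×80 + 0.44×1 = 44.80 + 0.44 = 45.24 → 45
B: 0.56×216 + 0.44×127 = 120.96 + 55.88 = 176.84 → 177
= RGB(80, 45, 177)


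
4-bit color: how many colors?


Colors = 2^bits = 2^4
= 16 colors


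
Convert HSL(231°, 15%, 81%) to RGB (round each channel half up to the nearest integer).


H=231°, S=0.15, L=0.81
C = (1-|2L-1|)×S = (1-|0.62|)×0.15 = 0.057
H' = H/60 = 231/60 ≈ 3.8500; X = C×(1-|H' mod 2 - 1|) = 0.00855
m = L - C/2 = 0.81 - 0.0285 = 0.7815
Sector ⌊H'⌋ = 3 → (R',G',B') = (0.0, 0.00855, 0.057)
RGB = ((R'+m)×255, (G'+m)×255, (B'+m)×255) = (199.2825, 201.46275, 213.8175)
Round half up → RGB(199, 201, 214)


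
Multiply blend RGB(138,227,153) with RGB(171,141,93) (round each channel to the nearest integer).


Multiply: C = A×B/255, rounded to nearest integer
R: 138×171/255 = 23598/255 ≈ 92.541 → 93
G: 227×141/255 = 32007/255 ≈ 125.518 → 126
B: 153×93/255 = 14229/255 ≈ 55.800 → 56
= RGB(93, 126, 56)
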